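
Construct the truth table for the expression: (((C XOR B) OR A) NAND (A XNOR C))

C | B | A | Output
------------------
0 | 0 | 0 | 1
0 | 0 | 1 | 1
0 | 1 | 0 | 0
0 | 1 | 1 | 1
1 | 0 | 0 | 1
1 | 0 | 1 | 0
1 | 1 | 0 | 1
1 | 1 | 1 | 0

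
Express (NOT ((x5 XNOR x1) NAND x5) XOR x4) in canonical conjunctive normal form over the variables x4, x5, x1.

(x4 OR x5 OR x1) AND (x4 OR x5 OR NOT x1) AND (x4 OR NOT x5 OR x1) AND (NOT x4 OR NOT x5 OR NOT x1)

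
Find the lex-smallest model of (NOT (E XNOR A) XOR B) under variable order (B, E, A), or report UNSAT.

B=0, E=0, A=1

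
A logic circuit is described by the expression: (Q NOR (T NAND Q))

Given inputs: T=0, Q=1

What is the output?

Substituting: (1 NOR (0 NAND 1))
= 0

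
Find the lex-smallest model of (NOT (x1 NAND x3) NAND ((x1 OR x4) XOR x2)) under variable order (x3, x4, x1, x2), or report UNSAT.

x3=0, x4=0, x1=0, x2=0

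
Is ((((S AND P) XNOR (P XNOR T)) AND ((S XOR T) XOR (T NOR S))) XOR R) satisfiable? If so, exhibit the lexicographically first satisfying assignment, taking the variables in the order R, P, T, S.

R=0, P=0, T=1, S=0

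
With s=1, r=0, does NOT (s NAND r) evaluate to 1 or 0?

Substituting: NOT (1 NAND 0)
= 0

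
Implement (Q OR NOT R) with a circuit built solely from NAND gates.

((Q NAND Q) NAND ((R NAND R) NAND (R NAND R)))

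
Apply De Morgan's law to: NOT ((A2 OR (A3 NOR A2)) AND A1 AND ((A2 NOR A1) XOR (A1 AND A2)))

NOT (A2 OR (A3 NOR A2)) OR NOT A1 OR NOT ((A2 NOR A1) XOR (A1 AND A2))
De Morgan's: NOT(AND of terms) = OR of negations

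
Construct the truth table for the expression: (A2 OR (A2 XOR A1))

A2 | A1 | Output
----------------
0 | 0 | 0
0 | 1 | 1
1 | 0 | 1
1 | 1 | 1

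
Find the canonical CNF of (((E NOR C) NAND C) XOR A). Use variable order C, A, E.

(C OR NOT A OR E) AND (C OR NOT A OR NOT E) AND (NOT C OR NOT A OR E) AND (NOT C OR NOT A OR NOT E)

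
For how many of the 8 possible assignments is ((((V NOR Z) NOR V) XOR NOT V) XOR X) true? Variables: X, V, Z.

Satisfying assignments: (0,0,0), (1,0,1), (1,1,0), (1,1,1)
Count: 4 out of 8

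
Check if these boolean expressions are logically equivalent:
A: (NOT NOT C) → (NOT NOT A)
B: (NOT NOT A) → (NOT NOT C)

No, Converse is not equivalent to original (counterexample: D=0, C=0, A=1)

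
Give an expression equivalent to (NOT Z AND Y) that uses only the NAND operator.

(((Z NAND Z) NAND Y) NAND ((Z NAND Z) NAND Y))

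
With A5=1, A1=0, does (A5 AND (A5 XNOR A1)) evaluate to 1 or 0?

Substituting: (1 AND (1 XNOR 0))
= 0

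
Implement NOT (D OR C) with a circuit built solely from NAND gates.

(((D NAND D) NAND (C NAND C)) NAND ((D NAND D) NAND (C NAND C)))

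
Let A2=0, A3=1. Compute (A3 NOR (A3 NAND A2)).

Substituting: (1 NOR (1 NAND 0))
= 0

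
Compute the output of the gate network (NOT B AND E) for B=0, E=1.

Substituting: (NOT 0 AND 1)
= 1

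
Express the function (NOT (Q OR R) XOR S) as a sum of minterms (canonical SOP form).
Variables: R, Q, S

Σm(0, 3, 5, 7) = (NOT R AND NOT Q AND NOT S) OR (NOT R AND Q AND S) OR (R AND NOT Q AND S) OR (R AND Q AND S)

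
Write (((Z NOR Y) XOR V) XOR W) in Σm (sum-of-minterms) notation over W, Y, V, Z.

Σm(0, 3, 6, 7, 9, 10, 12, 13) = (NOT W AND NOT Y AND NOT V AND NOT Z) OR (NOT W AND NOT Y AND V AND Z) OR (NOT W AND Y AND V AND NOT Z) OR (NOT W AND Y AND V AND Z) OR (W AND NOT Y AND NOT V AND Z) OR (W AND NOT Y AND V AND NOT Z) OR (W AND Y AND NOT V AND NOT Z) OR (W AND Y AND NOT V AND Z)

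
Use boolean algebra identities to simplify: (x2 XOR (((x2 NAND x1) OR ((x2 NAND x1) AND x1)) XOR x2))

By XOR self-cancellation ((E XOR v) XOR v = E) then absorption (E OR (E AND v) = E):
= (x2 NAND x1)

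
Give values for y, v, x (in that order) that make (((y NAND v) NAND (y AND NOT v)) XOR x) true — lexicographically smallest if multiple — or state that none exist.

y=0, v=0, x=0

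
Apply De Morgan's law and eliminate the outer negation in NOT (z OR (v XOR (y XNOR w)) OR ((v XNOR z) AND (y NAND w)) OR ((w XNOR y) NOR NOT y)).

NOT z AND NOT (v XOR (y XNOR w)) AND NOT ((v XNOR z) AND (y NAND w)) AND NOT ((w XNOR y) NOR NOT y)
De Morgan's: NOT(OR of terms) = AND of negations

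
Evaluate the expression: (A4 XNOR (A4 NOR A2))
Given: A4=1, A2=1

Substituting: (1 XNOR (1 NOR 1))
= 0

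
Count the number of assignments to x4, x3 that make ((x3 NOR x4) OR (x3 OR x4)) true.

Satisfying assignments: (0,0), (0,1), (1,0), (1,1)
Count: 4 out of 4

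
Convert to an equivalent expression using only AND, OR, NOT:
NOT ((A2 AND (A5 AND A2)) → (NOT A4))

(A2 AND (A5 AND A2)) AND A4
(Negated implication: NOT(A → B) = A AND NOT B)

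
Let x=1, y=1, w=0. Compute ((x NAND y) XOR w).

Substituting: ((1 NAND 1) XOR 0)
= 0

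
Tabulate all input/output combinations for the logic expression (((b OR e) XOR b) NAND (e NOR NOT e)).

b | e | Output
--------------
0 | 0 | 1
0 | 1 | 1
1 | 0 | 1
1 | 1 | 1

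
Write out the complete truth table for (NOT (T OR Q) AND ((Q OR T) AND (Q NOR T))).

T | Q | Output
--------------
0 | 0 | 0
0 | 1 | 0
1 | 0 | 0
1 | 1 | 0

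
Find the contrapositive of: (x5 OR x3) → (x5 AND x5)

Contrapositive: NOT (x5 AND x5) → NOT (x5 OR x3)
Note: A statement and its contrapositive are logically equivalent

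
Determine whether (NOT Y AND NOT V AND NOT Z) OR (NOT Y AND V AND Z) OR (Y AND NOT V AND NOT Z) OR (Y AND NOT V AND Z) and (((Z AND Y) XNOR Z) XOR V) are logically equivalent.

Yes, they are equivalent — the two output columns agree on all 8 assignments:
Y | V | Z | Expression 1 | Expression 2
---------------------------------------
0 | 0 | 0 | 1 | 1
0 | 0 | 1 | 0 | 0
0 | 1 | 0 | 0 | 0
0 | 1 | 1 | 1 | 1
1 | 0 | 0 | 1 | 1
1 | 0 | 1 | 1 | 1
1 | 1 | 0 | 0 | 0
1 | 1 | 1 | 0 | 0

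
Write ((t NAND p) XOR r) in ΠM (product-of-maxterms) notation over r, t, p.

ΠM(3, 4, 5, 6) = (r OR NOT t OR NOT p) AND (NOT r OR t OR p) AND (NOT r OR t OR NOT p) AND (NOT r OR NOT t OR p)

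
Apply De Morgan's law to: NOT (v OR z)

NOT v AND NOT z
De Morgan's: NOT(OR of terms) = AND of negations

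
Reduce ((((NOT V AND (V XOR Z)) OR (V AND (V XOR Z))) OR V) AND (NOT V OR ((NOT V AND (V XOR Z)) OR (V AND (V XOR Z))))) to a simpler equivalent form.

By distribution ((E OR v) AND (E OR NOT v) = E) then distribution ((E AND v) OR (E AND NOT v) = E):
= (V XOR Z)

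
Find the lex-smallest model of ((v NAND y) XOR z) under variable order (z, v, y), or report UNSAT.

z=0, v=0, y=0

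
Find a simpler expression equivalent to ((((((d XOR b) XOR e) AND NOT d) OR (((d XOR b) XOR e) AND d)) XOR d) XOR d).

By XOR self-cancellation ((E XOR v) XOR v = E) then distribution ((E AND v) OR (E AND NOT v) = E):
= ((d XOR b) XOR e)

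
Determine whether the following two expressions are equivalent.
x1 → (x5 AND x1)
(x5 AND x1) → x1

No, Converse is not equivalent to original (counterexample: x1=1, x5=0)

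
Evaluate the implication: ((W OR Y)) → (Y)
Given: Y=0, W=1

Antecedent ((W OR Y)) = 1; consequent (Y) = 0.
1 → 0 = 0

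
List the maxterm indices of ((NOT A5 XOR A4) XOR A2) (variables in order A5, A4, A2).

ΠM(1, 2, 4, 7) = (A5 OR A4 OR NOT A2) AND (A5 OR NOT A4 OR A2) AND (NOT A5 OR A4 OR A2) AND (NOT A5 OR NOT A4 OR NOT A2)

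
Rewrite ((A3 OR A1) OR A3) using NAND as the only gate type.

((((A3 NAND A3) NAND (A1 NAND A1)) NAND ((A3 NAND A3) NAND (A1 NAND A1))) NAND (A3 NAND A3))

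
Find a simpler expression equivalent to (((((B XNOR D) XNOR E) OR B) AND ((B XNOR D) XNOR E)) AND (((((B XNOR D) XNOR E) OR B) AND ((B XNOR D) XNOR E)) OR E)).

By absorption (E AND (E OR v) = E) then absorption (E AND (E OR v) = E):
= ((B XNOR D) XNOR E)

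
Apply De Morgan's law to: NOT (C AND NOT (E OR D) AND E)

NOT C OR (E OR D) OR NOT E
De Morgan's: NOT(AND of terms) = OR of negations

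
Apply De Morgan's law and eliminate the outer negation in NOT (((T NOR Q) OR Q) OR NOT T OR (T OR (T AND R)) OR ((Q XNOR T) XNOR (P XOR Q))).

NOT ((T NOR Q) OR Q) AND T AND NOT (T OR (T AND R)) AND NOT ((Q XNOR T) XNOR (P XOR Q))
De Morgan's: NOT(OR of terms) = AND of negations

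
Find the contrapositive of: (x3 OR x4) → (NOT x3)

Contrapositive: x3 → NOT (x3 OR x4)
Note: A statement and its contrapositive are logically equivalent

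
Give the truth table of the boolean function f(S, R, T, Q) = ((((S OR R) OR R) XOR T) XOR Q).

S | R | T | Q | Output
----------------------
0 | 0 | 0 | 0 | 0
0 | 0 | 0 | 1 | 1
0 | 0 | 1 | 0 | 1
0 | 0 | 1 | 1 | 0
0 | 1 | 0 | 0 | 1
0 | 1 | 0 | 1 | 0
0 | 1 | 1 | 0 | 0
0 | 1 | 1 | 1 | 1
1 | 0 | 0 | 0 | 1
1 | 0 | 0 | 1 | 0
1 | 0 | 1 | 0 | 0
1 | 0 | 1 | 1 | 1
1 | 1 | 0 | 0 | 1
1 | 1 | 0 | 1 | 0
1 | 1 | 1 | 0 | 0
1 | 1 | 1 | 1 | 1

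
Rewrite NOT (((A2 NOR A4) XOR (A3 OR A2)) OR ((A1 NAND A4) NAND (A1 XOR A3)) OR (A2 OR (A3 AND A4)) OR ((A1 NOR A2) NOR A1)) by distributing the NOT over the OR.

NOT ((A2 NOR A4) XOR (A3 OR A2)) AND NOT ((A1 NAND A4) NAND (A1 XOR A3)) AND NOT (A2 OR (A3 AND A4)) AND NOT ((A1 NOR A2) NOR A1)
De Morgan's: NOT(OR of terms) = AND of negations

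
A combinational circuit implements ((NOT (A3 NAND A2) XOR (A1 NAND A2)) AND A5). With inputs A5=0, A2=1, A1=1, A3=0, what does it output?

Substituting: ((NOT (0 NAND 1) XOR (1 NAND 1)) AND 0)
= 0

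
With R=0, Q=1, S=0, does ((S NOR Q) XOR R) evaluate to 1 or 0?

Substituting: ((0 NOR 1) XOR 0)
= 0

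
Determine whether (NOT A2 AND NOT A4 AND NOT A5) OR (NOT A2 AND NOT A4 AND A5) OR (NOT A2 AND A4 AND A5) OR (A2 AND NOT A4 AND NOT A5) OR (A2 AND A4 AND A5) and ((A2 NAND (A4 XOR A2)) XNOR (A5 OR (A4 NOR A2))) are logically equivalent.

Yes, they are equivalent — the two output columns agree on all 8 assignments:
A2 | A4 | A5 | Expression 1 | Expression 2
------------------------------------------
0 | 0 | 0 | 1 | 1
0 | 0 | 1 | 1 | 1
0 | 1 | 0 | 0 | 0
0 | 1 | 1 | 1 | 1
1 | 0 | 0 | 1 | 1
1 | 0 | 1 | 0 | 0
1 | 1 | 0 | 0 | 0
1 | 1 | 1 | 1 | 1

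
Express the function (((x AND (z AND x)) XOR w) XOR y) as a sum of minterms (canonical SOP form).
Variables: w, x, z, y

Σm(1, 3, 5, 6, 8, 10, 12, 15) = (NOT w AND NOT x AND NOT z AND y) OR (NOT w AND NOT x AND z AND y) OR (NOT w AND x AND NOT z AND y) OR (NOT w AND x AND z AND NOT y) OR (w AND NOT x AND NOT z AND NOT y) OR (w AND NOT x AND z AND NOT y) OR (w AND x AND NOT z AND NOT y) OR (w AND x AND z AND y)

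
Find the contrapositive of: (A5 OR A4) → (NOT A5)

Contrapositive: A5 → NOT (A5 OR A4)
Note: A statement and its contrapositive are logically equivalent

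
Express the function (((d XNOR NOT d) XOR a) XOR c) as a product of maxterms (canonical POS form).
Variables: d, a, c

ΠM(0, 3, 4, 7) = (d OR a OR c) AND (d OR NOT a OR NOT c) AND (NOT d OR a OR c) AND (NOT d OR NOT a OR NOT c)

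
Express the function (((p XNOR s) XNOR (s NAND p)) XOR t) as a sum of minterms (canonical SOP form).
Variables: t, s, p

Σm(0, 5, 6, 7) = (NOT t AND NOT s AND NOT p) OR (t AND NOT s AND p) OR (t AND s AND NOT p) OR (t AND s AND p)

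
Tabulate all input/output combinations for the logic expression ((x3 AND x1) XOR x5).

x1 | x5 | x3 | Output
---------------------
0 | 0 | 0 | 0
0 | 0 | 1 | 0
0 | 1 | 0 | 1
0 | 1 | 1 | 1
1 | 0 | 0 | 0
1 | 0 | 1 | 1
1 | 1 | 0 | 1
1 | 1 | 1 | 0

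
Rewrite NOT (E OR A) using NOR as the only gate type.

(((E NOR A) NOR (E NOR A)) NOR ((E NOR A) NOR (E NOR A)))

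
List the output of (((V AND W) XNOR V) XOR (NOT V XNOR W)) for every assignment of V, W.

V | W | Output
--------------
0 | 0 | 1
0 | 1 | 0
1 | 0 | 1
1 | 1 | 1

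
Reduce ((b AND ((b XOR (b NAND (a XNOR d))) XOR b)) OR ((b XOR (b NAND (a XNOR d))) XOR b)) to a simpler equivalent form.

By absorption (E OR (E AND v) = E) then XOR self-cancellation ((E XOR v) XOR v = E):
= (b NAND (a XNOR d))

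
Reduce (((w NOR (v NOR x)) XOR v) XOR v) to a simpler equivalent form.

By XOR self-cancellation ((E XOR v) XOR v = E):
= (w NOR (v NOR x))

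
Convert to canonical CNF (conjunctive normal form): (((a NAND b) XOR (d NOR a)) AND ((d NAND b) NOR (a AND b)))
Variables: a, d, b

(a OR d OR b) AND (a OR d OR NOT b) AND (a OR NOT d OR b) AND (NOT a OR d OR b) AND (NOT a OR d OR NOT b) AND (NOT a OR NOT d OR b) AND (NOT a OR NOT d OR NOT b)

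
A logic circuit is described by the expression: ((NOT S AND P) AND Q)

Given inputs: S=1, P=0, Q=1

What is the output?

Substituting: ((NOT 1 AND 0) AND 1)
= 0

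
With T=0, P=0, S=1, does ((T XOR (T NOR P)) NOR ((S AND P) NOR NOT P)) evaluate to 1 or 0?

Substituting: ((0 XOR (0 NOR 0)) NOR ((1 AND 0) NOR NOT 0))
= 0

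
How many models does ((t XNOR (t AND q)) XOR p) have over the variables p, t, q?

Satisfying assignments: (0,0,0), (0,0,1), (0,1,1), (1,1,0)
Count: 4 out of 8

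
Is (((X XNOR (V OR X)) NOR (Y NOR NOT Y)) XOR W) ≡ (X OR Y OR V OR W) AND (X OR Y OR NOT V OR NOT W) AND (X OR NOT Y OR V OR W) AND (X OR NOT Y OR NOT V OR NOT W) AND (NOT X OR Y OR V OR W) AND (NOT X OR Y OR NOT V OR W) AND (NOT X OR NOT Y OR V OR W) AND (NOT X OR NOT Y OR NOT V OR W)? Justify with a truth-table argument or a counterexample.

Yes, they are equivalent — the two output columns agree on all 16 assignments:
X | Y | V | W | Expression 1 | Expression 2
-------------------------------------------
0 | 0 | 0 | 0 | 0 | 0
0 | 0 | 0 | 1 | 1 | 1
0 | 0 | 1 | 0 | 1 | 1
0 | 0 | 1 | 1 | 0 | 0
0 | 1 | 0 | 0 | 0 | 0
0 | 1 | 0 | 1 | 1 | 1
0 | 1 | 1 | 0 | 1 | 1
0 | 1 | 1 | 1 | 0 | 0
1 | 0 | 0 | 0 | 0 | 0
1 | 0 | 0 | 1 | 1 | 1
1 | 0 | 1 | 0 | 0 | 0
1 | 0 | 1 | 1 | 1 | 1
1 | 1 | 0 | 0 | 0 | 0
1 | 1 | 0 | 1 | 1 | 1
1 | 1 | 1 | 0 | 0 | 0
1 | 1 | 1 | 1 | 1 | 1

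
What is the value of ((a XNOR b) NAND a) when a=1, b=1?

Substituting: ((1 XNOR 1) NAND 1)
= 0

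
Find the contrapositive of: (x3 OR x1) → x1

Contrapositive: NOT x1 → NOT (x3 OR x1)
Note: A statement and its contrapositive are logically equivalent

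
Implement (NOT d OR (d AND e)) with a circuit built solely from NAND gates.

(((d NAND d) NAND (d NAND d)) NAND (((d NAND e) NAND (d NAND e)) NAND ((d NAND e) NAND (d NAND e))))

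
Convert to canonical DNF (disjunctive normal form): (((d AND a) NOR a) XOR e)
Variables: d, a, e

(NOT d AND NOT a AND NOT e) OR (NOT d AND a AND e) OR (d AND NOT a AND NOT e) OR (d AND a AND e)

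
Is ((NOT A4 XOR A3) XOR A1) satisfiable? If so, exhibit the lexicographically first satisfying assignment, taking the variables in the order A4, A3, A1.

A4=0, A3=0, A1=0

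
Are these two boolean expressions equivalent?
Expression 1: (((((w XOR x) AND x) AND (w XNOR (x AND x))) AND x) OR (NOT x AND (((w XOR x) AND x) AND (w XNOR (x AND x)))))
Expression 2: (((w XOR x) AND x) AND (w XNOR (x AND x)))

Yes, they are equivalent — the two output columns agree on all 4 assignments:
w | x | Expression 1 | Expression 2
-----------------------------------
0 | 0 | 0 | 0
0 | 1 | 0 | 0
1 | 0 | 0 | 0
1 | 1 | 0 | 0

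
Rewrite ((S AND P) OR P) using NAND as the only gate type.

((((S NAND P) NAND (S NAND P)) NAND ((S NAND P) NAND (S NAND P))) NAND (P NAND P))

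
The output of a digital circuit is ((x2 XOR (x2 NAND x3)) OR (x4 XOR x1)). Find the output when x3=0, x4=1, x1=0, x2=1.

Substituting: ((1 XOR (1 NAND 0)) OR (1 XOR 0))
= 1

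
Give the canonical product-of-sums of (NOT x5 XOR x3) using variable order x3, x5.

ΠM(1, 2) = (x3 OR NOT x5) AND (NOT x3 OR x5)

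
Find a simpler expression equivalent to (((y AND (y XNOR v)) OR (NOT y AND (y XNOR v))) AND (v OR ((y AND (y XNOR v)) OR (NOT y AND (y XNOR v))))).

By absorption (E AND (E OR v) = E) then distribution ((E AND v) OR (E AND NOT v) = E):
= (y XNOR v)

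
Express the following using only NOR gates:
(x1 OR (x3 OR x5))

((x1 NOR ((x3 NOR x5) NOR (x3 NOR x5))) NOR (x1 NOR ((x3 NOR x5) NOR (x3 NOR x5))))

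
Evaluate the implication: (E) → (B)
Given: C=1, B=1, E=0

Antecedent (E) = 0; consequent (B) = 1.
0 → 1 = 1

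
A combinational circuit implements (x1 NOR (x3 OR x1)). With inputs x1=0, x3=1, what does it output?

Substituting: (0 NOR (1 OR 0))
= 0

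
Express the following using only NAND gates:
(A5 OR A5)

((A5 NAND A5) NAND (A5 NAND A5))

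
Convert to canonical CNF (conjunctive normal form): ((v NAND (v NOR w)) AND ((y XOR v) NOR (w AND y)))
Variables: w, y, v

(w OR y OR NOT v) AND (w OR NOT y OR v) AND (NOT w OR y OR NOT v) AND (NOT w OR NOT y OR v) AND (NOT w OR NOT y OR NOT v)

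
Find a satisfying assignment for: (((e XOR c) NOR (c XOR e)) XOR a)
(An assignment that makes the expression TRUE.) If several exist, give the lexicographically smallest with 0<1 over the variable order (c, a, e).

c=0, a=0, e=0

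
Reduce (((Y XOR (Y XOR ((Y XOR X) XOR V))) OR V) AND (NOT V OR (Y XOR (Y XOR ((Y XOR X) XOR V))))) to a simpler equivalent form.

By distribution ((E OR v) AND (E OR NOT v) = E) then XOR self-cancellation ((E XOR v) XOR v = E):
= ((Y XOR X) XOR V)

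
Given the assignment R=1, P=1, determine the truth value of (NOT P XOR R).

Substituting: (NOT 1 XOR 1)
= 1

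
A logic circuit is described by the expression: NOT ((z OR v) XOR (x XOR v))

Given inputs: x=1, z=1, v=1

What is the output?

Substituting: NOT ((1 OR 1) XOR (1 XOR 1))
= 0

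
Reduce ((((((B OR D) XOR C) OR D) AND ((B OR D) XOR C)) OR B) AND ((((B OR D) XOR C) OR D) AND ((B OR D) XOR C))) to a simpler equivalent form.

By absorption (E AND (E OR v) = E) then absorption (E AND (E OR v) = E):
= ((B OR D) XOR C)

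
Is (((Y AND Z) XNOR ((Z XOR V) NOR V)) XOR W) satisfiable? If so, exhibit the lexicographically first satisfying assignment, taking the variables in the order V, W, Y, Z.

V=0, W=0, Y=0, Z=1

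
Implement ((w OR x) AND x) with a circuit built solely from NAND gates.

((((w NAND w) NAND (x NAND x)) NAND x) NAND (((w NAND w) NAND (x NAND x)) NAND x))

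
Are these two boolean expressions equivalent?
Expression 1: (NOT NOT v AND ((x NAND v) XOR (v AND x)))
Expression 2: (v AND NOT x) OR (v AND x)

Yes, they are equivalent — the two output columns agree on all 4 assignments:
v | x | Expression 1 | Expression 2
-----------------------------------
0 | 0 | 0 | 0
0 | 1 | 0 | 0
1 | 0 | 1 | 1
1 | 1 | 1 | 1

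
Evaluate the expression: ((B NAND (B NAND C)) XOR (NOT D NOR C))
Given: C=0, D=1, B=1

Substituting: ((1 NAND (1 NAND 0)) XOR (NOT 1 NOR 0))
= 1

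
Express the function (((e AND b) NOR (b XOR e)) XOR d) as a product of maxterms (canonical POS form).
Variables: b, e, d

ΠM(1, 2, 4, 6) = (b OR e OR NOT d) AND (b OR NOT e OR d) AND (NOT b OR e OR d) AND (NOT b OR NOT e OR d)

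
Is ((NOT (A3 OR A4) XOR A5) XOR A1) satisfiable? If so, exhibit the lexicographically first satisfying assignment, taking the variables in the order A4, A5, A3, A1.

A4=0, A5=0, A3=0, A1=0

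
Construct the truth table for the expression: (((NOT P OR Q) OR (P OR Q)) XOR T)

Q | P | T | Output
------------------
0 | 0 | 0 | 1
0 | 0 | 1 | 0
0 | 1 | 0 | 1
0 | 1 | 1 | 0
1 | 0 | 0 | 1
1 | 0 | 1 | 0
1 | 1 | 0 | 1
1 | 1 | 1 | 0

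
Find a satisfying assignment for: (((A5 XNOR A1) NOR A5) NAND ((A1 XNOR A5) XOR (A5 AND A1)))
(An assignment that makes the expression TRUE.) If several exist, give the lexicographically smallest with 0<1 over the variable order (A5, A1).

A5=0, A1=0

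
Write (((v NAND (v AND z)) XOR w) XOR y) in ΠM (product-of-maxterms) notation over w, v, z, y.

ΠM(1, 3, 5, 6, 8, 10, 12, 15) = (w OR v OR z OR NOT y) AND (w OR v OR NOT z OR NOT y) AND (w OR NOT v OR z OR NOT y) AND (w OR NOT v OR NOT z OR y) AND (NOT w OR v OR z OR y) AND (NOT w OR v OR NOT z OR y) AND (NOT w OR NOT v OR z OR y) AND (NOT w OR NOT v OR NOT z OR NOT y)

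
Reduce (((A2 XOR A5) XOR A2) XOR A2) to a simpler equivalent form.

By XOR self-cancellation ((E XOR v) XOR v = E):
= (A2 XOR A5)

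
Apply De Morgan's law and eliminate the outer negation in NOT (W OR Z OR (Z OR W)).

NOT W AND NOT Z AND NOT (Z OR W)
De Morgan's: NOT(OR of terms) = AND of negations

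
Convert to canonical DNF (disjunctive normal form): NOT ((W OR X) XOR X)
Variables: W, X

(NOT W AND NOT X) OR (NOT W AND X) OR (W AND X)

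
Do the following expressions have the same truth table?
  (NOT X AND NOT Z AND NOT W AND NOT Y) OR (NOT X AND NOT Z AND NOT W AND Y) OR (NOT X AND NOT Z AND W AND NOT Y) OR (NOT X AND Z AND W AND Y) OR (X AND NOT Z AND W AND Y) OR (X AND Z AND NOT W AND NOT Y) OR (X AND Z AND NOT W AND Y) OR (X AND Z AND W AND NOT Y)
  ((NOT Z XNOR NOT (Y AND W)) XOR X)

Yes, they are equivalent — the two output columns agree on all 16 assignments:
X | Z | W | Y | Expression 1 | Expression 2
-------------------------------------------
0 | 0 | 0 | 0 | 1 | 1
0 | 0 | 0 | 1 | 1 | 1
0 | 0 | 1 | 0 | 1 | 1
0 | 0 | 1 | 1 | 0 | 0
0 | 1 | 0 | 0 | 0 | 0
0 | 1 | 0 | 1 | 0 | 0
0 | 1 | 1 | 0 | 0 | 0
0 | 1 | 1 | 1 | 1 | 1
1 | 0 | 0 | 0 | 0 | 0
1 | 0 | 0 | 1 | 0 | 0
1 | 0 | 1 | 0 | 0 | 0
1 | 0 | 1 | 1 | 1 | 1
1 | 1 | 0 | 0 | 1 | 1
1 | 1 | 0 | 1 | 1 | 1
1 | 1 | 1 | 0 | 1 | 1
1 | 1 | 1 | 1 | 0 | 0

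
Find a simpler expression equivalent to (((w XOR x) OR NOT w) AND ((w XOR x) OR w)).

By distribution ((E OR v) AND (E OR NOT v) = E):
= (w XOR x)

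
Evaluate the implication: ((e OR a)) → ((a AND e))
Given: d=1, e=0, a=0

Antecedent ((e OR a)) = 0; consequent ((a AND e)) = 0.
0 → 0 = 1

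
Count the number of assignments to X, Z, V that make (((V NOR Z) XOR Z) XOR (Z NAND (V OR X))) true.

Satisfying assignments: (0,0,1), (0,1,1), (1,0,1), (1,1,0), (1,1,1)
Count: 5 out of 8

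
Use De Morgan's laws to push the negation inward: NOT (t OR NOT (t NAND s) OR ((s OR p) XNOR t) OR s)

NOT t AND (t NAND s) AND NOT ((s OR p) XNOR t) AND NOT s
De Morgan's: NOT(OR of terms) = AND of negations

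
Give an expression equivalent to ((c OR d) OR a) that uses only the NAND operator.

((((c NAND c) NAND (d NAND d)) NAND ((c NAND c) NAND (d NAND d))) NAND (a NAND a))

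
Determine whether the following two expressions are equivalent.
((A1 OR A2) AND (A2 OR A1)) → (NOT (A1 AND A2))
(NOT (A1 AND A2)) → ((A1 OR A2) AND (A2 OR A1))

No, Converse is not equivalent to original (counterexample: A1=0, A2=0)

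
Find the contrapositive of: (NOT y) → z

Contrapositive: NOT z → y
Note: A statement and its contrapositive are logically equivalent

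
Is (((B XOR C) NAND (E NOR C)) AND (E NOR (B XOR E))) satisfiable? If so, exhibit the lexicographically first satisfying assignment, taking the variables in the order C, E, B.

C=0, E=0, B=0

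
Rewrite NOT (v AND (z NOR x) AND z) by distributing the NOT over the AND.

NOT v OR NOT (z NOR x) OR NOT z
De Morgan's: NOT(AND of terms) = OR of negations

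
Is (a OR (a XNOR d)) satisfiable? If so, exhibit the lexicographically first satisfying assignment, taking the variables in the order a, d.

a=0, d=0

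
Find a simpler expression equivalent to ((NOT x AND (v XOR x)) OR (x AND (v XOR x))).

By distribution ((E AND v) OR (E AND NOT v) = E):
= (v XOR x)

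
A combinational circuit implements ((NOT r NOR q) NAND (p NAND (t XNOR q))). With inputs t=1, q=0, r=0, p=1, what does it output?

Substituting: ((NOT 0 NOR 0) NAND (1 NAND (1 XNOR 0)))
= 1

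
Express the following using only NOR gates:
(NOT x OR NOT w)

(((x NOR x) NOR (w NOR w)) NOR ((x NOR x) NOR (w NOR w)))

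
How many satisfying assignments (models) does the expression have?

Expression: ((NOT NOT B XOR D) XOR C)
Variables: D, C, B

Satisfying assignments: (0,0,1), (0,1,0), (1,0,0), (1,1,1)
Count: 4 out of 8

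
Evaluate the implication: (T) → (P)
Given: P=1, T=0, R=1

Antecedent (T) = 0; consequent (P) = 1.
0 → 1 = 1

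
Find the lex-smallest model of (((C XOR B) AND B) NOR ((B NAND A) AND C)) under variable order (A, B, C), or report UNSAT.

A=0, B=0, C=0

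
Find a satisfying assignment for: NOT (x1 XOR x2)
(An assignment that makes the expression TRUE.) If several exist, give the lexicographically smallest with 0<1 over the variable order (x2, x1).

x2=0, x1=0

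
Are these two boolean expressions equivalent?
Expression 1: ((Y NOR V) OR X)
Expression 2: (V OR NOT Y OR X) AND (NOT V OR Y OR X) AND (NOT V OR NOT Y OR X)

Yes, they are equivalent — the two output columns agree on all 8 assignments:
V | Y | X | Expression 1 | Expression 2
---------------------------------------
0 | 0 | 0 | 1 | 1
0 | 0 | 1 | 1 | 1
0 | 1 | 0 | 0 | 0
0 | 1 | 1 | 1 | 1
1 | 0 | 0 | 0 | 0
1 | 0 | 1 | 1 | 1
1 | 1 | 0 | 0 | 0
1 | 1 | 1 | 1 | 1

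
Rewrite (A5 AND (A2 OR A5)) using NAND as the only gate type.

((A5 NAND ((A2 NAND A2) NAND (A5 NAND A5))) NAND (A5 NAND ((A2 NAND A2) NAND (A5 NAND A5))))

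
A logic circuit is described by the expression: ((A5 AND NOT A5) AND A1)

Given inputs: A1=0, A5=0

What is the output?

Substituting: ((0 AND NOT 0) AND 0)
= 0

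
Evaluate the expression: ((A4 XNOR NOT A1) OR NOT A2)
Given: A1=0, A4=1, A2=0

Substituting: ((1 XNOR NOT 0) OR NOT 0)
= 1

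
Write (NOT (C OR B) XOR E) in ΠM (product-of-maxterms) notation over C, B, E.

ΠM(1, 2, 4, 6) = (C OR B OR NOT E) AND (C OR NOT B OR E) AND (NOT C OR B OR E) AND (NOT C OR NOT B OR E)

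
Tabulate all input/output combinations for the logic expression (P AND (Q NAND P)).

P | Q | Output
--------------
0 | 0 | 0
0 | 1 | 0
1 | 0 | 1
1 | 1 | 0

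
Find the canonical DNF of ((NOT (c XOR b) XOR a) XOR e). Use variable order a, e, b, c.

(NOT a AND NOT e AND NOT b AND NOT c) OR (NOT a AND NOT e AND b AND c) OR (NOT a AND e AND NOT b AND c) OR (NOT a AND e AND b AND NOT c) OR (a AND NOT e AND NOT b AND c) OR (a AND NOT e AND b AND NOT c) OR (a AND e AND NOT b AND NOT c) OR (a AND e AND b AND c)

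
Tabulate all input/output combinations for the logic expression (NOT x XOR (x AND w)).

w | x | Output
--------------
0 | 0 | 1
0 | 1 | 0
1 | 0 | 1
1 | 1 | 1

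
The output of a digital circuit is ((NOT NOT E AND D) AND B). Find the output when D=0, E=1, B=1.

Substituting: ((NOT NOT 1 AND 0) AND 1)
= 0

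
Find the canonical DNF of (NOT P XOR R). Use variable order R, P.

(NOT R AND NOT P) OR (R AND P)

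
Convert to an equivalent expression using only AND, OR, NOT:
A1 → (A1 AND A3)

NOT A1 OR (A1 AND A3)
(Implication elimination: A → B = NOT A OR B)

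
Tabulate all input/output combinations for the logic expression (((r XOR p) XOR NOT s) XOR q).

q | p | r | s | Output
----------------------
0 | 0 | 0 | 0 | 1
0 | 0 | 0 | 1 | 0
0 | 0 | 1 | 0 | 0
0 | 0 | 1 | 1 | 1
0 | 1 | 0 | 0 | 0
0 | 1 | 0 | 1 | 1
0 | 1 | 1 | 0 | 1
0 | 1 | 1 | 1 | 0
1 | 0 | 0 | 0 | 0
1 | 0 | 0 | 1 | 1
1 | 0 | 1 | 0 | 1
1 | 0 | 1 | 1 | 0
1 | 1 | 0 | 0 | 1
1 | 1 | 0 | 1 | 0
1 | 1 | 1 | 0 | 0
1 | 1 | 1 | 1 | 1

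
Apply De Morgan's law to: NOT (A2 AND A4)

NOT A2 OR NOT A4
De Morgan's: NOT(AND of terms) = OR of negations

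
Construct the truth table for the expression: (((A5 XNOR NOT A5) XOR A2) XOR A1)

A2 | A5 | A1 | Output
---------------------
0 | 0 | 0 | 0
0 | 0 | 1 | 1
0 | 1 | 0 | 0
0 | 1 | 1 | 1
1 | 0 | 0 | 1
1 | 0 | 1 | 0
1 | 1 | 0 | 1
1 | 1 | 1 | 0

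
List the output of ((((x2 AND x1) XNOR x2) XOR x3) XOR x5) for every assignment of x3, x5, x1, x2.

x3 | x5 | x1 | x2 | Output
--------------------------
0 | 0 | 0 | 0 | 1
0 | 0 | 0 | 1 | 0
0 | 0 | 1 | 0 | 1
0 | 0 | 1 | 1 | 1
0 | 1 | 0 | 0 | 0
0 | 1 | 0 | 1 | 1
0 | 1 | 1 | 0 | 0
0 | 1 | 1 | 1 | 0
1 | 0 | 0 | 0 | 0
1 | 0 | 0 | 1 | 1
1 | 0 | 1 | 0 | 0
1 | 0 | 1 | 1 | 0
1 | 1 | 0 | 0 | 1
1 | 1 | 0 | 1 | 0
1 | 1 | 1 | 0 | 1
1 | 1 | 1 | 1 | 1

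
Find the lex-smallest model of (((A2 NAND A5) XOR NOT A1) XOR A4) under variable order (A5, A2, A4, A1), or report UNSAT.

A5=0, A2=0, A4=0, A1=1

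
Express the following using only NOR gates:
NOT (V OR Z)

(((V NOR Z) NOR (V NOR Z)) NOR ((V NOR Z) NOR (V NOR Z)))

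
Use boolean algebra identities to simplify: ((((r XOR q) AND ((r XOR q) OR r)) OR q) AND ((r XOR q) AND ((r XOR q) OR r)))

By absorption (E AND (E OR v) = E) then absorption (E AND (E OR v) = E):
= (r XOR q)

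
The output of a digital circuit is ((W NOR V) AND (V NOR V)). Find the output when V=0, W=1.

Substituting: ((1 NOR 0) AND (0 NOR 0))
= 0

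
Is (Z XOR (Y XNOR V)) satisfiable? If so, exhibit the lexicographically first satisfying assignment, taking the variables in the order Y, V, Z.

Y=0, V=0, Z=0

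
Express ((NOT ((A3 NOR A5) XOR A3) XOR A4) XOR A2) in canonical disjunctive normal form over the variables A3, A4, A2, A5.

(NOT A3 AND NOT A4 AND NOT A2 AND A5) OR (NOT A3 AND NOT A4 AND A2 AND NOT A5) OR (NOT A3 AND A4 AND NOT A2 AND NOT A5) OR (NOT A3 AND A4 AND A2 AND A5) OR (A3 AND NOT A4 AND A2 AND NOT A5) OR (A3 AND NOT A4 AND A2 AND A5) OR (A3 AND A4 AND NOT A2 AND NOT A5) OR (A3 AND A4 AND NOT A2 AND A5)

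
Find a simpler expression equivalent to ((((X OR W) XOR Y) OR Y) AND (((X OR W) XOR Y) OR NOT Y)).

By distribution ((E OR v) AND (E OR NOT v) = E):
= ((X OR W) XOR Y)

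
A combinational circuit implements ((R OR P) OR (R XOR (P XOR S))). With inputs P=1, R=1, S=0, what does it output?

Substituting: ((1 OR 1) OR (1 XOR (1 XOR 0)))
= 1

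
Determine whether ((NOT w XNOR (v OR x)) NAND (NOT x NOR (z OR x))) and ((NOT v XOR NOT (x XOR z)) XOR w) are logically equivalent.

No. Counterexample: with w=0, z=0, x=0, v=0, Expression 1 = 1 but Expression 2 = 0.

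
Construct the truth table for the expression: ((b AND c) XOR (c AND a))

a | c | b | Output
------------------
0 | 0 | 0 | 0
0 | 0 | 1 | 0
0 | 1 | 0 | 0
0 | 1 | 1 | 1
1 | 0 | 0 | 0
1 | 0 | 1 | 0
1 | 1 | 0 | 1
1 | 1 | 1 | 0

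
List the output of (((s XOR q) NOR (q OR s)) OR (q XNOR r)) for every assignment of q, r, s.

q | r | s | Output
------------------
0 | 0 | 0 | 1
0 | 0 | 1 | 1
0 | 1 | 0 | 1
0 | 1 | 1 | 0
1 | 0 | 0 | 0
1 | 0 | 1 | 0
1 | 1 | 0 | 1
1 | 1 | 1 | 1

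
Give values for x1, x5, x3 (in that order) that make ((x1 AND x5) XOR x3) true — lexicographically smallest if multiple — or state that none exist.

x1=0, x5=0, x3=1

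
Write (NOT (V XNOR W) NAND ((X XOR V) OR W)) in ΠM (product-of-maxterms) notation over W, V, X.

ΠM(2, 4, 5) = (W OR NOT V OR X) AND (NOT W OR V OR X) AND (NOT W OR V OR NOT X)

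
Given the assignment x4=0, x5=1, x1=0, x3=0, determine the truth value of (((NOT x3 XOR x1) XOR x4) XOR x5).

Substituting: (((NOT 0 XOR 0) XOR 0) XOR 1)
= 0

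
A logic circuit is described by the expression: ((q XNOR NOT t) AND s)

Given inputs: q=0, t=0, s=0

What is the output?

Substituting: ((0 XNOR NOT 0) AND 0)
= 0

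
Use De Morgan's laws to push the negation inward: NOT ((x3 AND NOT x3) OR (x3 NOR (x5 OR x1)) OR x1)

NOT (x3 AND NOT x3) AND NOT (x3 NOR (x5 OR x1)) AND NOT x1
De Morgan's: NOT(OR of terms) = AND of negations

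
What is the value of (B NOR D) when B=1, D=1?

Substituting: (1 NOR 1)
= 0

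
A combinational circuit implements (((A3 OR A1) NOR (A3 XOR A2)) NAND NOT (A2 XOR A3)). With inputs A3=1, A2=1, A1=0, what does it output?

Substituting: (((1 OR 0) NOR (1 XOR 1)) NAND NOT (1 XOR 1))
= 1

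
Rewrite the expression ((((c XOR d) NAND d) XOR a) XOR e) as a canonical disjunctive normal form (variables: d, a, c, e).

(NOT d AND NOT a AND NOT c AND NOT e) OR (NOT d AND NOT a AND c AND NOT e) OR (NOT d AND a AND NOT c AND e) OR (NOT d AND a AND c AND e) OR (d AND NOT a AND NOT c AND e) OR (d AND NOT a AND c AND NOT e) OR (d AND a AND NOT c AND NOT e) OR (d AND a AND c AND e)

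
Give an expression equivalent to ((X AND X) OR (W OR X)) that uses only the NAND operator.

((((X NAND X) NAND (X NAND X)) NAND ((X NAND X) NAND (X NAND X))) NAND (((W NAND W) NAND (X NAND X)) NAND ((W NAND W) NAND (X NAND X))))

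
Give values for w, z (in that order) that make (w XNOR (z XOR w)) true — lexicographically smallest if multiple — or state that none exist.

w=0, z=0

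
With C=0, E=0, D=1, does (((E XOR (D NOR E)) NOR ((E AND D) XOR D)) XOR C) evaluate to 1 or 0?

Substituting: (((0 XOR (1 NOR 0)) NOR ((0 AND 1) XOR 1)) XOR 0)
= 0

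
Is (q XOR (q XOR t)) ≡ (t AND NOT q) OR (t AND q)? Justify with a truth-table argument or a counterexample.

Yes, they are equivalent — the two output columns agree on all 4 assignments:
t | q | Expression 1 | Expression 2
-----------------------------------
0 | 0 | 0 | 0
0 | 1 | 0 | 0
1 | 0 | 1 | 1
1 | 1 | 1 | 1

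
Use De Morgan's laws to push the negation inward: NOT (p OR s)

NOT p AND NOT s
De Morgan's: NOT(OR of terms) = AND of negations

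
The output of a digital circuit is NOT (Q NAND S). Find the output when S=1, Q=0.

Substituting: NOT (0 NAND 1)
= 0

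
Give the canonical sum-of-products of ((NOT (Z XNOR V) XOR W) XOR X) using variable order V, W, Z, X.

Σm(1, 2, 4, 7, 8, 11, 13, 14) = (NOT V AND NOT W AND NOT Z AND X) OR (NOT V AND NOT W AND Z AND NOT X) OR (NOT V AND W AND NOT Z AND NOT X) OR (NOT V AND W AND Z AND X) OR (V AND NOT W AND NOT Z AND NOT X) OR (V AND NOT W AND Z AND X) OR (V AND W AND NOT Z AND X) OR (V AND W AND Z AND NOT X)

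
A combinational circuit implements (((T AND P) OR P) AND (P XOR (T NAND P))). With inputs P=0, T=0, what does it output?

Substituting: (((0 AND 0) OR 0) AND (0 XOR (0 NAND 0)))
= 0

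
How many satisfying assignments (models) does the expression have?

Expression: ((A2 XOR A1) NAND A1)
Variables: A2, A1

Satisfying assignments: (0,0), (1,0), (1,1)
Count: 3 out of 4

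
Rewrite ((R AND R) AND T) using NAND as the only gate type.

((((R NAND R) NAND (R NAND R)) NAND T) NAND (((R NAND R) NAND (R NAND R)) NAND T))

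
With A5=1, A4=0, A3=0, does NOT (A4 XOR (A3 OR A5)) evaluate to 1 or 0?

Substituting: NOT (0 XOR (0 OR 1))
= 0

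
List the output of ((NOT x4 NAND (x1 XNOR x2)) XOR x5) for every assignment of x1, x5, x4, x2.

x1 | x5 | x4 | x2 | Output
--------------------------
0 | 0 | 0 | 0 | 0
0 | 0 | 0 | 1 | 1
0 | 0 | 1 | 0 | 1
0 | 0 | 1 | 1 | 1
0 | 1 | 0 | 0 | 1
0 | 1 | 0 | 1 | 0
0 | 1 | 1 | 0 | 0
0 | 1 | 1 | 1 | 0
1 | 0 | 0 | 0 | 1
1 | 0 | 0 | 1 | 0
1 | 0 | 1 | 0 | 1
1 | 0 | 1 | 1 | 1
1 | 1 | 0 | 0 | 0
1 | 1 | 0 | 1 | 1
1 | 1 | 1 | 0 | 0
1 | 1 | 1 | 1 | 0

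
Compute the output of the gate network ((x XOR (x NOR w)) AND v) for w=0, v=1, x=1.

Substituting: ((1 XOR (1 NOR 0)) AND 1)
= 1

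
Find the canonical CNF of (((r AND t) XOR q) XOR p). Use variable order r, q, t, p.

(r OR q OR t OR p) AND (r OR q OR NOT t OR p) AND (r OR NOT q OR t OR NOT p) AND (r OR NOT q OR NOT t OR NOT p) AND (NOT r OR q OR t OR p) AND (NOT r OR q OR NOT t OR NOT p) AND (NOT r OR NOT q OR t OR NOT p) AND (NOT r OR NOT q OR NOT t OR p)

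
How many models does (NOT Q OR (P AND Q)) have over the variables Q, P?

Satisfying assignments: (0,0), (0,1), (1,1)
Count: 3 out of 4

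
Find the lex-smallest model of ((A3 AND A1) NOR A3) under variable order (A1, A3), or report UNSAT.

A1=0, A3=0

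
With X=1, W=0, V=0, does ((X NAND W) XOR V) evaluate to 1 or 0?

Substituting: ((1 NAND 0) XOR 0)
= 1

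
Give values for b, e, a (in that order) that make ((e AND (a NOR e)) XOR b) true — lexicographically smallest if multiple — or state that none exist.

b=1, e=0, a=0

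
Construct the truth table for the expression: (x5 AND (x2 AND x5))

x2 | x5 | Output
----------------
0 | 0 | 0
0 | 1 | 0
1 | 0 | 0
1 | 1 | 1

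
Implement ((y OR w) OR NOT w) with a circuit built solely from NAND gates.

((((y NAND y) NAND (w NAND w)) NAND ((y NAND y) NAND (w NAND w))) NAND ((w NAND w) NAND (w NAND w)))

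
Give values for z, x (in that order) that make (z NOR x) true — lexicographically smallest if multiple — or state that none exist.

z=0, x=0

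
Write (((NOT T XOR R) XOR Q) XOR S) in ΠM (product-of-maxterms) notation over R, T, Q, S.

ΠM(1, 2, 4, 7, 8, 11, 13, 14) = (R OR T OR Q OR NOT S) AND (R OR T OR NOT Q OR S) AND (R OR NOT T OR Q OR S) AND (R OR NOT T OR NOT Q OR NOT S) AND (NOT R OR T OR Q OR S) AND (NOT R OR T OR NOT Q OR NOT S) AND (NOT R OR NOT T OR Q OR NOT S) AND (NOT R OR NOT T OR NOT Q OR S)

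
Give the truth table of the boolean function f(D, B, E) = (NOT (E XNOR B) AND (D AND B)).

D | B | E | Output
------------------
0 | 0 | 0 | 0
0 | 0 | 1 | 0
0 | 1 | 0 | 0
0 | 1 | 1 | 0
1 | 0 | 0 | 0
1 | 0 | 1 | 0
1 | 1 | 0 | 1
1 | 1 | 1 | 0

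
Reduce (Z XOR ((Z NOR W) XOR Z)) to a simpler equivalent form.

By XOR self-cancellation ((E XOR v) XOR v = E):
= (Z NOR W)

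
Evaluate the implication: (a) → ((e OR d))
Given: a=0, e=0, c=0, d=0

Antecedent (a) = 0; consequent ((e OR d)) = 0.
0 → 0 = 1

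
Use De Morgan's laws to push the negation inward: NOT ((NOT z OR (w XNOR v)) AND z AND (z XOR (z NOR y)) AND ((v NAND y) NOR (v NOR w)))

NOT (NOT z OR (w XNOR v)) OR NOT z OR NOT (z XOR (z NOR y)) OR NOT ((v NAND y) NOR (v NOR w))
De Morgan's: NOT(AND of terms) = OR of negations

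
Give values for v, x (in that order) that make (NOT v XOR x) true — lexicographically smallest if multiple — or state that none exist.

v=0, x=0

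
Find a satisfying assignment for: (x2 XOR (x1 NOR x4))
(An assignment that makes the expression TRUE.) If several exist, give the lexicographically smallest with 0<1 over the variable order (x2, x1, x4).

x2=0, x1=0, x4=0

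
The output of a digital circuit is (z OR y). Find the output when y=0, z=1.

Substituting: (1 OR 0)
= 1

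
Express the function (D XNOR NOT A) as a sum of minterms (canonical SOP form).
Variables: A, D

Σm(1, 2) = (NOT A AND D) OR (A AND NOT D)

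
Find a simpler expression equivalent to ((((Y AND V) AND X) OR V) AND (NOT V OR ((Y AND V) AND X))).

By distribution ((E OR v) AND (E OR NOT v) = E):
= ((Y AND V) AND X)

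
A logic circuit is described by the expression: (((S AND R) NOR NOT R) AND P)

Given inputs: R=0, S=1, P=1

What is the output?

Substituting: (((1 AND 0) NOR NOT 0) AND 1)
= 0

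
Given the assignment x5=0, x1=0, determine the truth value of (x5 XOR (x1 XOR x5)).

Substituting: (0 XOR (0 XOR 0))
= 0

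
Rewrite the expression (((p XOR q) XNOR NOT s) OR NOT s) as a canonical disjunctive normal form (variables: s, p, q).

(NOT s AND NOT p AND NOT q) OR (NOT s AND NOT p AND q) OR (NOT s AND p AND NOT q) OR (NOT s AND p AND q) OR (s AND NOT p AND NOT q) OR (s AND p AND q)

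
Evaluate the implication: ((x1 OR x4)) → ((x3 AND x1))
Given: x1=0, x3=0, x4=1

Antecedent ((x1 OR x4)) = 1; consequent ((x3 AND x1)) = 0.
1 → 0 = 0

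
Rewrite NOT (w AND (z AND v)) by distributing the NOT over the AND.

NOT w OR NOT (z AND v)
De Morgan's: NOT(AND of terms) = OR of negations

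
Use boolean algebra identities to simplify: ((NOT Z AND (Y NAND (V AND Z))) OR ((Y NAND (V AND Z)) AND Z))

By distribution ((E AND v) OR (E AND NOT v) = E):
= (Y NAND (V AND Z))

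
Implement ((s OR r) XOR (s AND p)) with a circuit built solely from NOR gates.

((((((s NOR r) NOR (s NOR r)) NOR ((s NOR s) NOR (p NOR p))) NOR (((s NOR r) NOR (s NOR r)) NOR ((s NOR s) NOR (p NOR p)))) NOR ((((s NOR r) NOR (s NOR r)) NOR ((s NOR s) NOR (p NOR p))) NOR (((s NOR r) NOR (s NOR r)) NOR ((s NOR s) NOR (p NOR p))))) NOR ((((((s NOR r) NOR (s NOR r)) NOR ((s NOR r) NOR (s NOR r))) NOR (((s NOR s) NOR (p NOR p)) NOR ((s NOR s) NOR (p NOR p)))) NOR ((((s NOR r) NOR (s NOR r)) NOR ((s NOR r) NOR (s NOR r))) NOR (((s NOR s) NOR (p NOR p)) NOR ((s NOR s) NOR (p NOR p))))) NOR (((((s NOR r) NOR (s NOR r)) NOR ((s NOR r) NOR (s NOR r))) NOR (((s NOR s) NOR (p NOR p)) NOR ((s NOR s) NOR (p NOR p)))) NOR ((((s NOR r) NOR (s NOR r)) NOR ((s NOR r) NOR (s NOR r))) NOR (((s NOR s) NOR (p NOR p)) NOR ((s NOR s) NOR (p NOR p)))))))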